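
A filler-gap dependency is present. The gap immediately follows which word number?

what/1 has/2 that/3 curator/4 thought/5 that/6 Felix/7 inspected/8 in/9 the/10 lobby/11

The displaced element is "what" (word 1).
It is linked across 1 clause boundary (that).
It functions as the direct object of "inspected", so the gap sits immediately after word 8 ("inspected").
Base order: That curator has thought that Felix inspected what in the lobby.

8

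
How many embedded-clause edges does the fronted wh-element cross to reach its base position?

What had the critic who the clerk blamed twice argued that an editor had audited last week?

"what" is extracted from the object of "audited".
Boundaries crossed, outermost first: [that] — 1 in total.

1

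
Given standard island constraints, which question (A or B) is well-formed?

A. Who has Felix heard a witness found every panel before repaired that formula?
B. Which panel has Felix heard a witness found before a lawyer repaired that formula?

In A, the wh-phrase is extracted from inside an adjunct island (introduced by "before"), which blocks movement.
In B, the extraction path crosses only that-complement boundaries, which are transparent.
So B is grammatical.

B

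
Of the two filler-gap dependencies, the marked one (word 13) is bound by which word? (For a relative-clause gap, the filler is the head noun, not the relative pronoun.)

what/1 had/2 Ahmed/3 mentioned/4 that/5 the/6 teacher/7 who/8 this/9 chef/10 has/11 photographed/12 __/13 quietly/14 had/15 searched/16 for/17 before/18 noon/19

The marked gap is inside the relative clause, the direct object of "photographed".
Its filler is the head noun "teacher" (via "who"), at word 7.
(The other dependency links word 1 to a gap after word 17.)

7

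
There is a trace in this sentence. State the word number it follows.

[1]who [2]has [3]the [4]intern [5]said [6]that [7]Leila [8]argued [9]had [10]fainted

8

The displaced element is "who" (word 1).
It is linked across 2 clause boundaries (that → Ø).
It functions as the subject of "fainted", so the gap sits immediately after word 8 ("argued").
Base order: The intern has said that Leila argued that who had fainted.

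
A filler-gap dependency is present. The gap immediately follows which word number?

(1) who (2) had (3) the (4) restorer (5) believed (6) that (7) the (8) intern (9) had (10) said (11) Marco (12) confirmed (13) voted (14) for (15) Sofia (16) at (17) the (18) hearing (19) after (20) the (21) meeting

12

The displaced element is "who" (word 1).
It is linked across 3 clause boundaries (that → Ø → Ø).
It functions as the subject of "voted", so the gap sits immediately after word 12 ("confirmed").
Base order: The restorer had believed that the intern had said Marco confirmed that who voted for Sofia at the hearing after the meeting.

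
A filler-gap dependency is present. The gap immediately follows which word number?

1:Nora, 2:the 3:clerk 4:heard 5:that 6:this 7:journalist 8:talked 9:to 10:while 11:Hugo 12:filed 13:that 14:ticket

9

The displaced element is "Nora" (word 1).
It is linked across 1 clause boundary (that).
It functions as the object of the preposition "to" of "talked", so the gap sits immediately after word 9 ("to").
Base order: The clerk heard that this journalist talked to Nora while Hugo filed that ticket.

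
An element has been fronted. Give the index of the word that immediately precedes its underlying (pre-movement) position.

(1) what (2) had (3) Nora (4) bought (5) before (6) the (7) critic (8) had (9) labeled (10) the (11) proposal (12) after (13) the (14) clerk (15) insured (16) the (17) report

4

The displaced element is "what" (word 1).
It functions as the direct object of "bought", so the gap sits immediately after word 4 ("bought").
Base order: Nora had bought what before the critic had labeled the proposal after the clerk insured the report.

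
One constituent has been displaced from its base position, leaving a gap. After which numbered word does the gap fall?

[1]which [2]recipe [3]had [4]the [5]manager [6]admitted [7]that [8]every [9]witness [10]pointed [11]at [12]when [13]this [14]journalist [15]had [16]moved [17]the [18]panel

11

The displaced element is "which recipe" (word 2).
It is linked across 1 clause boundary (that).
It functions as the object of the preposition "at" of "pointed", so the gap sits immediately after word 11 ("at").
Base order: The manager had admitted that every witness pointed at which recipe when this journalist had moved the panel.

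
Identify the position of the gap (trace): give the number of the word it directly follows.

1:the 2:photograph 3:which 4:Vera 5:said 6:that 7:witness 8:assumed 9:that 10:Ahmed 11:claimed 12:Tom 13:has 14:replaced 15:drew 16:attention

The displaced element is "the photograph" (word 2).
It is linked across 3 clause boundaries (Ø → that → Ø).
It functions as the direct object of "replaced", so the gap sits immediately after word 14 ("replaced").
Base order: Vera said that witness assumed that Ahmed claimed Tom has replaced the photograph.

14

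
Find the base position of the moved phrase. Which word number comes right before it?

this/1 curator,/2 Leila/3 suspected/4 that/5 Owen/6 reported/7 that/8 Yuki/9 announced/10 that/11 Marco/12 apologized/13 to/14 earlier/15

14

The displaced element is "this curator" (word 2).
It is linked across 3 clause boundaries (that → that → that).
It functions as the object of the preposition "to" of "apologized", so the gap sits immediately after word 14 ("to").
Base order: Leila suspected that Owen reported that Yuki announced that Marco apologized to this curator earlier.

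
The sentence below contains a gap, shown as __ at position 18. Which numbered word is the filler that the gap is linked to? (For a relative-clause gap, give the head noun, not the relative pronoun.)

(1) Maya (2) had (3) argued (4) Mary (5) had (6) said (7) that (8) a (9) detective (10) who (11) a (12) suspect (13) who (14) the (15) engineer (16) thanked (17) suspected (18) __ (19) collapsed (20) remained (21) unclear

9

The gap at 18 is the subject of "collapsed", inside a relative clause.
The relative pronoun is "who" (word 10); it is bound by the head noun immediately before it.
Its filler is the head noun "detective", at word 9.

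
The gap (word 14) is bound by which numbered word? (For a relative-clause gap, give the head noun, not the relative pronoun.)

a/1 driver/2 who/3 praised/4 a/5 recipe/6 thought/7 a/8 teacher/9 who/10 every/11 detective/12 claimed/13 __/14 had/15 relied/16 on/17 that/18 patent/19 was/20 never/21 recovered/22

9

The gap at 14 is the subject of "relied", inside a relative clause.
The relative pronoun is "who" (word 10); it is bound by the head noun immediately before it.
Its filler is the head noun "teacher", at word 9.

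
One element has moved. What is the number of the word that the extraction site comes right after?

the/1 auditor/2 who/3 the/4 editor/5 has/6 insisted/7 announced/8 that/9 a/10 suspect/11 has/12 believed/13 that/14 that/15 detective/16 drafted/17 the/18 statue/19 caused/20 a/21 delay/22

7

The displaced element is "the auditor" (word 2).
It is linked across 1 clause boundary (Ø).
It functions as the subject of "announced", so the gap sits immediately after word 7 ("insisted").
Base order: The editor has insisted that the auditor announced that a suspect has believed that that detective drafted the statue.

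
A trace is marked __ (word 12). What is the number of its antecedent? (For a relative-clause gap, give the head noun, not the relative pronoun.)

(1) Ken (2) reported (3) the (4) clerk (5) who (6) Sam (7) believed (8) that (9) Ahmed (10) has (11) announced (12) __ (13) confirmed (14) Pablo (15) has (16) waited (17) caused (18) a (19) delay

4

The gap at 12 is the subject of "confirmed", inside a relative clause.
The relative pronoun is "who" (word 5); it is bound by the head noun immediately before it.
Its filler is the head noun "clerk", at word 4.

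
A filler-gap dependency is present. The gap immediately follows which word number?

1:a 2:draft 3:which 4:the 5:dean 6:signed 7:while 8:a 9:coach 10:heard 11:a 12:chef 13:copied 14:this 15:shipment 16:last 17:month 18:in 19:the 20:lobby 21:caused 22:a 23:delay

6

The displaced element is "a draft" (word 2).
It functions as the direct object of "signed", so the gap sits immediately after word 6 ("signed").
Base order: The dean signed a draft while a coach heard a chef copied this shipment last month in the lobby.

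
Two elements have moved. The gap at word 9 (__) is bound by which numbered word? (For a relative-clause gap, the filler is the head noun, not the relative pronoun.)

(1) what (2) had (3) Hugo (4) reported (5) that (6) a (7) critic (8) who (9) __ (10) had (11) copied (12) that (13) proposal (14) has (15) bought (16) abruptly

7

The marked gap is inside the relative clause, the subject of "copied".
Its filler is the head noun "critic" (via "who"), at word 7.
(The other dependency links word 1 to a gap after word 15.)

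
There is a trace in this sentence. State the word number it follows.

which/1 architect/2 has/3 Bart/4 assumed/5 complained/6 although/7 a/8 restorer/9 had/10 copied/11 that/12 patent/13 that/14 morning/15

The displaced element is "which architect" (word 2).
It is linked across 1 clause boundary (Ø).
It functions as the subject of "complained", so the gap sits immediately after word 5 ("assumed").
Base order: Bart has assumed that which architect complained although a restorer had copied that patent that morning.

5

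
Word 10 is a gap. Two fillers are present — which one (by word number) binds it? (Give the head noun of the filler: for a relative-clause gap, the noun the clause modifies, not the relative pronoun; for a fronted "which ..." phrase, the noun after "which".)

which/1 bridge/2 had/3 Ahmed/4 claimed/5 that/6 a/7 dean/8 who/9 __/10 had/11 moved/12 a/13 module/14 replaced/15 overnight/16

8

The marked gap is inside the relative clause, the subject of "moved".
Its filler is the head noun "dean" (via "who"), at word 8.
(The other dependency links word 2 to a gap after word 15.)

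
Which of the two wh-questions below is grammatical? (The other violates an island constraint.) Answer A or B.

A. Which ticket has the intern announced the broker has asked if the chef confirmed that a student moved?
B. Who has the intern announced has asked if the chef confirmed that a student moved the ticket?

B

In A, the wh-phrase is extracted from inside a wh-island (introduced by "if"), which blocks movement.
In B, the extraction path crosses only that-complement boundaries, which are transparent.
So B is grammatical.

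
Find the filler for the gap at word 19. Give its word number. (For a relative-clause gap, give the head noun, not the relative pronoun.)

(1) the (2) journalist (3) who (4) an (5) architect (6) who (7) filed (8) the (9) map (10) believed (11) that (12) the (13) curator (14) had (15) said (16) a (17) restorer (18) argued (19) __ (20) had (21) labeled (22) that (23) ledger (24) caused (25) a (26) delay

2

The gap at 19 is the subject of "labeled", inside a relative clause.
The relative pronoun is "who" (word 3); it is bound by the head noun immediately before it.
Its filler is the head noun "journalist", at word 2.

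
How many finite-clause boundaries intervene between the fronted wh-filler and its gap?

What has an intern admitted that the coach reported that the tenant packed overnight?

"what" is extracted from the object of "packed".
Boundaries crossed, outermost first: [that], [that] — 2 in total.

2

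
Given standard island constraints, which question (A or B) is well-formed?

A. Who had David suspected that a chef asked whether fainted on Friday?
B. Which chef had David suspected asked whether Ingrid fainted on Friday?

In A, the wh-phrase is extracted from inside a wh-island (introduced by "whether"), which blocks movement.
In B, the extraction path crosses only that-complement boundaries, which are transparent.
So B is grammatical.

B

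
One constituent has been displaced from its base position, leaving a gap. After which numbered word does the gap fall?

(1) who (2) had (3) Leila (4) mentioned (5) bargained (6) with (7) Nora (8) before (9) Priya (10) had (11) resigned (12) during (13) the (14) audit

4

The displaced element is "who" (word 1).
It is linked across 1 clause boundary (Ø).
It functions as the subject of "bargained", so the gap sits immediately after word 4 ("mentioned").
Base order: Leila had mentioned who bargained with Nora before Priya had resigned during the audit.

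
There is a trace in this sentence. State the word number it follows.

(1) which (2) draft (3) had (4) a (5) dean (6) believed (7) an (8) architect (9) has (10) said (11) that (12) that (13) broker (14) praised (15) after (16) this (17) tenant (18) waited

14

The displaced element is "which draft" (word 2).
It is linked across 2 clause boundaries (Ø → that).
It functions as the direct object of "praised", so the gap sits immediately after word 14 ("praised").
Base order: A dean had believed an architect has said that that broker praised which draft after this tenant waited.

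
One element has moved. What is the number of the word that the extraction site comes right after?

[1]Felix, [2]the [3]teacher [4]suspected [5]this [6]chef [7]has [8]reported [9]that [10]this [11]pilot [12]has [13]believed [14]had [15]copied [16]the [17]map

The displaced element is "Felix" (word 1).
It is linked across 3 clause boundaries (Ø → that → Ø).
It functions as the subject of "copied", so the gap sits immediately after word 13 ("believed").
Base order: The teacher suspected this chef has reported that this pilot has believed that Felix had copied the map.

13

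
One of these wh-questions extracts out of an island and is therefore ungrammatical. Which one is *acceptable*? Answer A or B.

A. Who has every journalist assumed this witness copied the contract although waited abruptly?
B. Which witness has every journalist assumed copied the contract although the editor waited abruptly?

B

In A, the wh-phrase is extracted from inside an adjunct island (introduced by "although"), which blocks movement.
In B, the extraction path crosses only that-complement boundaries, which are transparent.
So B is grammatical.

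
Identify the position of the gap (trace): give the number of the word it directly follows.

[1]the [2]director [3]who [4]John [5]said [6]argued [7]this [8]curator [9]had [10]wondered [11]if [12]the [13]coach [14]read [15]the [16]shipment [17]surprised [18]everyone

The displaced element is "the director" (word 2).
It is linked across 1 clause boundary (Ø).
It functions as the subject of "argued", so the gap sits immediately after word 5 ("said").
Base order: John said the director argued this curator had wondered if the coach read the shipment.

5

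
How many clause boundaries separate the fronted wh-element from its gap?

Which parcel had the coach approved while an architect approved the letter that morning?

"which parcel" originates inside the matrix clause — no clause boundary is crossed.

0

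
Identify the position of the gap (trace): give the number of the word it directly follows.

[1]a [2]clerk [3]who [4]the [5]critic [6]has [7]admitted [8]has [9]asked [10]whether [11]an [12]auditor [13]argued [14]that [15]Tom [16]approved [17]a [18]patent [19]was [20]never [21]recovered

7

The displaced element is "a clerk" (word 2).
It is linked across 1 clause boundary (Ø).
It functions as the subject of "asked", so the gap sits immediately after word 7 ("admitted").
Base order: The critic has admitted that a clerk has asked whether an auditor argued that Tom approved a patent.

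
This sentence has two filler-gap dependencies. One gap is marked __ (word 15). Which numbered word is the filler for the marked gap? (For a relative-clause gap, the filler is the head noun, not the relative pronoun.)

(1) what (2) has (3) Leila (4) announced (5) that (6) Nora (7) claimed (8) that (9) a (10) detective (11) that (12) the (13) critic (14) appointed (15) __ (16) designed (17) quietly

10

The marked gap is inside the relative clause, the direct object of "appointed".
Its filler is the head noun "detective" (via "that"), at word 10.
(The other dependency links word 1 to a gap after word 16.)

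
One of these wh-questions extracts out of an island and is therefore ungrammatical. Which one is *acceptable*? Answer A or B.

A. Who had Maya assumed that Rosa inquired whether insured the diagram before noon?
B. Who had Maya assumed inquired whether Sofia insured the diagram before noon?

In A, the wh-phrase is extracted from inside a wh-island (introduced by "whether"), which blocks movement.
In B, the extraction path crosses only that-complement boundaries, which are transparent.
So B is grammatical.

B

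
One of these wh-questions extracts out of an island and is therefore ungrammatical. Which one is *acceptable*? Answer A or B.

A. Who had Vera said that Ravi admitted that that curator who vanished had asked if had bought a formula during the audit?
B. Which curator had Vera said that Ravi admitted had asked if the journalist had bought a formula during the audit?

In A, the wh-phrase is extracted from inside a wh-island (introduced by "if"), which blocks movement.
In B, the extraction path crosses only that-complement boundaries, which are transparent.
So B is grammatical.

B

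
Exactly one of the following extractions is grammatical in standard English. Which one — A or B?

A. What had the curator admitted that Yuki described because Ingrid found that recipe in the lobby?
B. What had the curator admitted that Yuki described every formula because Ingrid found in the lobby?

In B, the wh-phrase is extracted from inside an adjunct island (introduced by "because"), which blocks movement.
In A, the extraction path crosses only that-complement boundaries, which are transparent.
So A is grammatical.

A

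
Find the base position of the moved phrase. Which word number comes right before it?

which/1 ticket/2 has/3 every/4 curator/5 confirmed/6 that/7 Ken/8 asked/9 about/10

10

The displaced element is "which ticket" (word 2).
It is linked across 1 clause boundary (that).
It functions as the object of the preposition "about" of "asked", so the gap sits immediately after word 10 ("about").
Base order: Every curator has confirmed that Ken asked about which ticket.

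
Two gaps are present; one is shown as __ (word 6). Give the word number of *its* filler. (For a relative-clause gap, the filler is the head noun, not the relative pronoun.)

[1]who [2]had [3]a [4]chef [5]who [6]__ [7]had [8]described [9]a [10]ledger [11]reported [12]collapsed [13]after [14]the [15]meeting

4

The marked gap is inside the relative clause, the subject of "described".
Its filler is the head noun "chef" (via "who"), at word 4.
(The other dependency links word 1 to a gap after word 11.)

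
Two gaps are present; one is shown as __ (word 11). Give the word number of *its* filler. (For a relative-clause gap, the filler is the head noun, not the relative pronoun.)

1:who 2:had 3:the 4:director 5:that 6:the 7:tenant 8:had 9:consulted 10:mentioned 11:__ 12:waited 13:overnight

1

The marked gap is the subject of "waited".
Its filler is the fronted wh-phrase "who", at word 1.
(The other dependency links word 4 to a gap after word 9.)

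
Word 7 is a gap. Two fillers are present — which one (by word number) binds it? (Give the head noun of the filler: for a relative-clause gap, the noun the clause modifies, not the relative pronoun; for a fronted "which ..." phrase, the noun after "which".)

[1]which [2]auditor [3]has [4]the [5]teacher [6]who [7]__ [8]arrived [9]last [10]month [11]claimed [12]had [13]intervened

The marked gap is inside the relative clause, the subject of "arrived".
Its filler is the head noun "teacher" (via "who"), at word 5.
(The other dependency links word 2 to a gap after word 11.)

5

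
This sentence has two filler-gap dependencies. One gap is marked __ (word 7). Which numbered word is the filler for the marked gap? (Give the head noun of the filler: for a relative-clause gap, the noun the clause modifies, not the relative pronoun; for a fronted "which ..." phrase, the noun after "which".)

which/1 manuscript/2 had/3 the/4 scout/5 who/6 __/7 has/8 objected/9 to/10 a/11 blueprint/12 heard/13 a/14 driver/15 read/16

The marked gap is inside the relative clause, the subject of "objected".
Its filler is the head noun "scout" (via "who"), at word 5.
(The other dependency links word 2 to a gap after word 16.)

5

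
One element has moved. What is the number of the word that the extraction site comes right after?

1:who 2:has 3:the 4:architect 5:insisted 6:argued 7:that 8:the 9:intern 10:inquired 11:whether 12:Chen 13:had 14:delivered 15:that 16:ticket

The displaced element is "who" (word 1).
It is linked across 1 clause boundary (Ø).
It functions as the subject of "argued", so the gap sits immediately after word 5 ("insisted").
Base order: The architect has insisted that who argued that the intern inquired whether Chen had delivered that ticket.

5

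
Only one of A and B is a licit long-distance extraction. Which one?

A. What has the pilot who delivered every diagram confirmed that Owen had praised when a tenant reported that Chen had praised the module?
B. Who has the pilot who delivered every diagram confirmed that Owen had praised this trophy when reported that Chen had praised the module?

A

In B, the wh-phrase is extracted from inside an adjunct island (introduced by "when"), which blocks movement.
In A, the extraction path crosses only that-complement boundaries, which are transparent.
So A is grammatical.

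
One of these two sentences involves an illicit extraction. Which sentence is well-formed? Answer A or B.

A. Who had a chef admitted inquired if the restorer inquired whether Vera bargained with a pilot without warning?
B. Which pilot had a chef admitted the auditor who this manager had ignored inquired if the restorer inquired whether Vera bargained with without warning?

A

In B, the wh-phrase is extracted from inside a wh-island (introduced by "if"), which blocks movement.
In A, the extraction path crosses only that-complement boundaries, which are transparent.
So A is grammatical.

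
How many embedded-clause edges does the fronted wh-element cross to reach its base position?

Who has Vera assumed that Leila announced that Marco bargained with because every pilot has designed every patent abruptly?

2

"who" is extracted from the PP object of "bargained".
Boundaries crossed, outermost first: [that], [that] — 2 in total.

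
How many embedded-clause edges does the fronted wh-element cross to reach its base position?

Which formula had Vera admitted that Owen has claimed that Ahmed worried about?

2

"which formula" is extracted from the PP object of "worried".
Boundaries crossed, outermost first: [that], [that] — 2 in total.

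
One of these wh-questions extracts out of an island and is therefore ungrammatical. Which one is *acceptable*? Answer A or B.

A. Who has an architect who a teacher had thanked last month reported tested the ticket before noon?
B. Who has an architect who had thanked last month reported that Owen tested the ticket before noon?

A

In B, the wh-phrase is extracted from inside a complex-NP island (relative clause) (introduced by "who"), which blocks movement.
In A, the extraction path crosses only that-complement boundaries, which are transparent.
So A is grammatical.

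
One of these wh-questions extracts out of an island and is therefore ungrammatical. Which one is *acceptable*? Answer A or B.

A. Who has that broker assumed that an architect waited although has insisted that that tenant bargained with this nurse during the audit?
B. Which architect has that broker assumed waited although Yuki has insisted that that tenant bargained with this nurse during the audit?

B

In A, the wh-phrase is extracted from inside an adjunct island (introduced by "although"), which blocks movement.
In B, the extraction path crosses only that-complement boundaries, which are transparent.
So B is grammatical.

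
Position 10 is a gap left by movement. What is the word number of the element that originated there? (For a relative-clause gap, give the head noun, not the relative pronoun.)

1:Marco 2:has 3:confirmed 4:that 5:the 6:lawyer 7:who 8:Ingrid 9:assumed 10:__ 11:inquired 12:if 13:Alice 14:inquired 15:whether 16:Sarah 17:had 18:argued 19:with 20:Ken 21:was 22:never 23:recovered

6

The gap at 10 is the subject of "inquired", inside a relative clause.
The relative pronoun is "who" (word 7); it is bound by the head noun immediately before it.
Its filler is the head noun "lawyer", at word 6.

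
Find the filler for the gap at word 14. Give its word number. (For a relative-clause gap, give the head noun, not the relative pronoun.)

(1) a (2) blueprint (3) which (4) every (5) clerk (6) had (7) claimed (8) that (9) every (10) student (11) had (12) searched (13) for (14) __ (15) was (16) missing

The gap at 14 is the prepositional object of "searched", inside a relative clause.
The relative pronoun is "which" (word 3); it is bound by the head noun immediately before it.
Its filler is the head noun "blueprint", at word 2.

2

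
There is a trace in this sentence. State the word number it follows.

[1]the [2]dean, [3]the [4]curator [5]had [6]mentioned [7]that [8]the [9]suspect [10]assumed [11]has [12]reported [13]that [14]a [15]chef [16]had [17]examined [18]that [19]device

10

The displaced element is "the dean" (word 2).
It is linked across 2 clause boundaries (that → Ø).
It functions as the subject of "reported", so the gap sits immediately after word 10 ("assumed").
Base order: The curator had mentioned that the suspect assumed that the dean has reported that a chef had examined that device.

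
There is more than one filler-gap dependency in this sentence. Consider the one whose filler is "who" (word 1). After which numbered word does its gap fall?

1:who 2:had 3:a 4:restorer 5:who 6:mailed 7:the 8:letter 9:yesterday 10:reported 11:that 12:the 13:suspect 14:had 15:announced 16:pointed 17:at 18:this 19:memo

15

The displaced element is "who" (word 1).
It is linked across 2 clause boundaries (that → Ø).
It functions as the subject of "pointed", so the gap sits immediately after word 15 ("announced").
Base order: A restorer who mailed the letter yesterday had reported that the suspect had announced that who pointed at this memo.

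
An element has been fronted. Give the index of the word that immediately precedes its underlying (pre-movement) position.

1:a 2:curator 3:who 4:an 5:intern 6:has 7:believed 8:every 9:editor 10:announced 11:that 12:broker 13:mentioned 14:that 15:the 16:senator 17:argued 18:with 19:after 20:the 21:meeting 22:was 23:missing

The displaced element is "a curator" (word 2).
It is linked across 3 clause boundaries (Ø → Ø → that).
It functions as the object of the preposition "with" of "argued", so the gap sits immediately after word 18 ("with").
Base order: An intern has believed every editor announced that broker mentioned that the senator argued with a curator after the meeting.

18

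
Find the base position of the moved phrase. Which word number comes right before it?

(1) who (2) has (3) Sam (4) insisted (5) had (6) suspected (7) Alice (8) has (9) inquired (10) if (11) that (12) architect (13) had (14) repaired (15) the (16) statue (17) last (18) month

The displaced element is "who" (word 1).
It is linked across 1 clause boundary (Ø).
It functions as the subject of "suspected", so the gap sits immediately after word 4 ("insisted").
Base order: Sam has insisted that who had suspected Alice has inquired if that architect had repaired the statue last month.

4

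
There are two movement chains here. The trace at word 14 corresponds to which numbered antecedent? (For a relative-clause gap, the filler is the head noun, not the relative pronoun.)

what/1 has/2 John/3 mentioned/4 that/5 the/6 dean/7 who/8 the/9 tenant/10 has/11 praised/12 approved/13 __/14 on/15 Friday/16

The marked gap is the direct object of "approved".
Its filler is the fronted wh-phrase "what", at word 1.
(The other dependency links word 7 to a gap after word 12.)

1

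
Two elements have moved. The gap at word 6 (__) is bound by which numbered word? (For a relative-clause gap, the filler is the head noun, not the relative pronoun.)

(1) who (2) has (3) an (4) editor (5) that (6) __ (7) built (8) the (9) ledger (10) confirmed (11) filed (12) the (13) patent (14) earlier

The marked gap is inside the relative clause, the subject of "built".
Its filler is the head noun "editor" (via "that"), at word 4.
(The other dependency links word 1 to a gap after word 10.)

4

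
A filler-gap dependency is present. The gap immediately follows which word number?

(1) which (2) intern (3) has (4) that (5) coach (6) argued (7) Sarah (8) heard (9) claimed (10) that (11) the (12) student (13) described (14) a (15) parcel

8

The displaced element is "which intern" (word 2).
It is linked across 2 clause boundaries (Ø → Ø).
It functions as the subject of "claimed", so the gap sits immediately after word 8 ("heard").
Base order: That coach has argued Sarah heard which intern claimed that the student described a parcel.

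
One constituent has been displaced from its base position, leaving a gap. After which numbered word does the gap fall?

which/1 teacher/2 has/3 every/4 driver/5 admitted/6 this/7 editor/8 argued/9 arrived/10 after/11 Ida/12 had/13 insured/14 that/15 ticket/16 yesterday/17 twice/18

The displaced element is "which teacher" (word 2).
It is linked across 2 clause boundaries (Ø → Ø).
It functions as the subject of "arrived", so the gap sits immediately after word 9 ("argued").
Base order: Every driver has admitted this editor argued which teacher arrived after Ida had insured that ticket yesterday twice.

9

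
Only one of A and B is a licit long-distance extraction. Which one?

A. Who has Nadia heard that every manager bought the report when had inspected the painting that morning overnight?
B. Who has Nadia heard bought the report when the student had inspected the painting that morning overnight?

In A, the wh-phrase is extracted from inside an adjunct island (introduced by "when"), which blocks movement.
In B, the extraction path crosses only that-complement boundaries, which are transparent.
So B is grammatical.

B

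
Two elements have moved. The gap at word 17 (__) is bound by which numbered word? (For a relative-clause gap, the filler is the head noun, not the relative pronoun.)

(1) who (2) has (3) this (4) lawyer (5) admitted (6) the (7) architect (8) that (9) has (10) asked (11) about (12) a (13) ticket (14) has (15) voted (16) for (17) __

The marked gap is the object of the preposition "for" of "voted".
Its filler is the fronted wh-phrase "who", at word 1.
(The other dependency links word 7 to a gap after word 8.)

1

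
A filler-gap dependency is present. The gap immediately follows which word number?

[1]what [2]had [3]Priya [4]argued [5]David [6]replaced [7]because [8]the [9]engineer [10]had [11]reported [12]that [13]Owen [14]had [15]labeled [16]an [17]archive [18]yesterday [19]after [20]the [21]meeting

The displaced element is "what" (word 1).
It is linked across 1 clause boundary (Ø).
It functions as the direct object of "replaced", so the gap sits immediately after word 6 ("replaced").
Base order: Priya had argued David replaced what because the engineer had reported that Owen had labeled an archive yesterday after the meeting.

6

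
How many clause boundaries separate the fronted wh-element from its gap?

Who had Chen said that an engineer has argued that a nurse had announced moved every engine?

"who" is extracted from the subject of "moved".
Boundaries crossed, outermost first: [that], [that], [Ø] — 3 in total.

3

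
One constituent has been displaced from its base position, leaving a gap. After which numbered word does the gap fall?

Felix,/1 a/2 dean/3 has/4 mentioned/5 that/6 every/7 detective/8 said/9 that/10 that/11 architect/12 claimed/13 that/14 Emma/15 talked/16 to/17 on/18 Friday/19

The displaced element is "Felix" (word 1).
It is linked across 3 clause boundaries (that → that → that).
It functions as the object of the preposition "to" of "talked", so the gap sits immediately after word 17 ("to").
Base order: A dean has mentioned that every detective said that that architect claimed that Emma talked to Felix on Friday.

17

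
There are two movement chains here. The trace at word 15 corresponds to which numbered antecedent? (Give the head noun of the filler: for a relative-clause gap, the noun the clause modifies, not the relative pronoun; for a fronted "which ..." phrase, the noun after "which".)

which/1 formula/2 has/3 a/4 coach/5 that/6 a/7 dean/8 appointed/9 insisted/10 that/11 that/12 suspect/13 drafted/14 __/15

2

The marked gap is the direct object of "drafted".
Its filler is the fronted wh-phrase "which formula", at word 2.
(The other dependency links word 5 to a gap after word 9.)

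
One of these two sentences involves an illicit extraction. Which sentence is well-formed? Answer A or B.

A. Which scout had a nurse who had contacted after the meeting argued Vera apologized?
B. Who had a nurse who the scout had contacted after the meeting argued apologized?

B

In A, the wh-phrase is extracted from inside a complex-NP island (relative clause) (introduced by "who"), which blocks movement.
In B, the extraction path crosses only that-complement boundaries, which are transparent.
So B is grammatical.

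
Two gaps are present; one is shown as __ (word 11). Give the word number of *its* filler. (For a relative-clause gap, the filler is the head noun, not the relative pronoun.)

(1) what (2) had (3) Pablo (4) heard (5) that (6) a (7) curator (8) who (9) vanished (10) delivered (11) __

1

The marked gap is the direct object of "delivered".
Its filler is the fronted wh-phrase "what", at word 1.
(The other dependency links word 7 to a gap after word 8.)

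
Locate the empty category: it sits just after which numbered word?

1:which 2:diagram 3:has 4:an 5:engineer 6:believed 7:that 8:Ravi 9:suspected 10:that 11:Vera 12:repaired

The displaced element is "which diagram" (word 2).
It is linked across 2 clause boundaries (that → that).
It functions as the direct object of "repaired", so the gap sits immediately after word 12 ("repaired").
Base order: An engineer has believed that Ravi suspected that Vera repaired which diagram.

12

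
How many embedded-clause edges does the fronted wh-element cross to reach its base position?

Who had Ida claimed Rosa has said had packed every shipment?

"who" is extracted from the subject of "packed".
Boundaries crossed, outermost first: [Ø], [Ø] — 2 in total.

2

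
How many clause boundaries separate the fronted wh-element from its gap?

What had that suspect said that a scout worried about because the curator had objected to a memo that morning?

1

"what" is extracted from the PP object of "worried".
Boundaries crossed, outermost first: [that] — 1 in total.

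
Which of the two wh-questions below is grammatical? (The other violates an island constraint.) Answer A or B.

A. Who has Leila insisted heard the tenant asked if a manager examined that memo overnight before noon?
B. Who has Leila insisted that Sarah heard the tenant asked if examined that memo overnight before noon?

In B, the wh-phrase is extracted from inside a wh-island (introduced by "if"), which blocks movement.
In A, the extraction path crosses only that-complement boundaries, which are transparent.
So A is grammatical.

A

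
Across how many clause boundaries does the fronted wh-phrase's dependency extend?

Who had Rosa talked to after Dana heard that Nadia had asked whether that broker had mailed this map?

0

"who" originates inside the matrix clause — no clause boundary is crossed.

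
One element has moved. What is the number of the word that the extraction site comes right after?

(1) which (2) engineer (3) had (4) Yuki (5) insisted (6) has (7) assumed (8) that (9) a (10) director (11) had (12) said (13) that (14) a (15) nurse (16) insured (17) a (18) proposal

The displaced element is "which engineer" (word 2).
It is linked across 1 clause boundary (Ø).
It functions as the subject of "assumed", so the gap sits immediately after word 5 ("insisted").
Base order: Yuki had insisted which engineer has assumed that a director had said that a nurse insured a proposal.

5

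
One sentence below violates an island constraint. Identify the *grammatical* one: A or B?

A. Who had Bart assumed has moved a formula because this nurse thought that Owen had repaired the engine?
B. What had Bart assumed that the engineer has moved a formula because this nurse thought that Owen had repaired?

A

In B, the wh-phrase is extracted from inside an adjunct island (introduced by "because"), which blocks movement.
In A, the extraction path crosses only that-complement boundaries, which are transparent.
So A is grammatical.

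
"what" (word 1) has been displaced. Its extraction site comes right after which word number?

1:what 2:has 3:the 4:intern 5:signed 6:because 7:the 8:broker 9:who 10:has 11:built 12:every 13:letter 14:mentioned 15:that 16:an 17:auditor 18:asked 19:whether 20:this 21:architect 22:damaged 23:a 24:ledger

The displaced element is "what" (word 1).
It functions as the direct object of "signed", so the gap sits immediately after word 5 ("signed").
Base order: The intern has signed what because the broker who has built every letter mentioned that an auditor asked whether this architect damaged a ledger.

5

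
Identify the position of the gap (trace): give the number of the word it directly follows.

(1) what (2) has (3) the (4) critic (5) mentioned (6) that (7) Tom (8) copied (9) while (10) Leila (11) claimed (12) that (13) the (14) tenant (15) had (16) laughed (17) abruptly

The displaced element is "what" (word 1).
It is linked across 1 clause boundary (that).
It functions as the direct object of "copied", so the gap sits immediately after word 8 ("copied").
Base order: The critic has mentioned that Tom copied what while Leila claimed that the tenant had laughed abruptly.

8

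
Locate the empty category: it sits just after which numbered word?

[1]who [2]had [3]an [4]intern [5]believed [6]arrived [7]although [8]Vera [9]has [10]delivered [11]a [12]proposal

5

The displaced element is "who" (word 1).
It is linked across 1 clause boundary (Ø).
It functions as the subject of "arrived", so the gap sits immediately after word 5 ("believed").
Base order: An intern had believed that who arrived although Vera has delivered a proposal.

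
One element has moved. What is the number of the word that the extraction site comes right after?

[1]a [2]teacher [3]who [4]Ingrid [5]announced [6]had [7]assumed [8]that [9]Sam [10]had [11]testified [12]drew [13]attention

The displaced element is "a teacher" (word 2).
It is linked across 1 clause boundary (Ø).
It functions as the subject of "assumed", so the gap sits immediately after word 5 ("announced").
Base order: Ingrid announced that a teacher had assumed that Sam had testified.

5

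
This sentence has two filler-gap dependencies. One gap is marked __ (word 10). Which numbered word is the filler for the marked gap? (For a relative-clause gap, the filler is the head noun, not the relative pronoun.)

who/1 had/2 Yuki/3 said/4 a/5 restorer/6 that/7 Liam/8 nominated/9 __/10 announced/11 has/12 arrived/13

6

The marked gap is inside the relative clause, the direct object of "nominated".
Its filler is the head noun "restorer" (via "that"), at word 6.
(The other dependency links word 1 to a gap after word 11.)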